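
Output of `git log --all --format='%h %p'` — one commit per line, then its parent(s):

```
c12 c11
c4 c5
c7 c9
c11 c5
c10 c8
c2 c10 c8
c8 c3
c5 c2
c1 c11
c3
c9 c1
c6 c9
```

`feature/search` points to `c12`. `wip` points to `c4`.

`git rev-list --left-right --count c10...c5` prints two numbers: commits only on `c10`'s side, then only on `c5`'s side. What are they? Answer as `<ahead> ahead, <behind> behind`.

Reachable from c10: {c10, c3, c8}.
Reachable from c5: {c10, c2, c3, c5, c8}.
Only in c10's history (ahead): {} — 0.
Only in c5's history (behind): {c2, c5} — 2.

0 ahead, 2 behind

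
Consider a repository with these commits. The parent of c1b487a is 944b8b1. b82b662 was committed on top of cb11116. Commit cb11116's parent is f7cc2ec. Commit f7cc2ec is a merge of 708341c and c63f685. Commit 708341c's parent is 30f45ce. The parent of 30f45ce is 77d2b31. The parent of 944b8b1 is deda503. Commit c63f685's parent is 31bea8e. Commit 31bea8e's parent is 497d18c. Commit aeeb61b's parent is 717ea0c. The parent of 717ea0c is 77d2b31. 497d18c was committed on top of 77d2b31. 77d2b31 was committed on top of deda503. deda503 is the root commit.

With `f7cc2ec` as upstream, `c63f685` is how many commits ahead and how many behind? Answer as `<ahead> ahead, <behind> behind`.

Reachable from c63f685: {31bea8e, 497d18c, 77d2b31, c63f685, deda503}.
Reachable from f7cc2ec: {30f45ce, 31bea8e, 497d18c, 708341c, 77d2b31, c63f685, deda503, f7cc2ec}.
Only in c63f685's history (ahead): {} — 0.
Only in f7cc2ec's history (behind): {30f45ce, 708341c, f7cc2ec} — 3.

0 ahead, 3 behind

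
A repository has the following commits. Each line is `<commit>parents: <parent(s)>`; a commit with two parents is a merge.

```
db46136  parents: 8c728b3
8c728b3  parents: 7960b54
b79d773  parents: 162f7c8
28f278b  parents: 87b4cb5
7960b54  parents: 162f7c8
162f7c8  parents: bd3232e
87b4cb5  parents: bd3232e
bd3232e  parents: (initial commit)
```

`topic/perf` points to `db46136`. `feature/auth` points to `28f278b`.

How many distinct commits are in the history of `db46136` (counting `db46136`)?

5

Walking parent pointers from db46136: reachable set = {162f7c8, 7960b54, 8c728b3, bd3232e, db46136}.
That is 5 commits.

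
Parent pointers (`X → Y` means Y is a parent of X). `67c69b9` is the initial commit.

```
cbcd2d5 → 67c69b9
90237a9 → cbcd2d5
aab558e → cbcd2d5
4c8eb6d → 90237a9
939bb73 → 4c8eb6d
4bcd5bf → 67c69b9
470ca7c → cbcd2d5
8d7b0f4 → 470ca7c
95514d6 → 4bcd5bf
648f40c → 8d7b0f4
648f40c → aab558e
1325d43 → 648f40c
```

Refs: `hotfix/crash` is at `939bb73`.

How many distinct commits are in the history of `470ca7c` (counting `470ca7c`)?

Walking parent pointers from 470ca7c: reachable set = {470ca7c, 67c69b9, cbcd2d5}.
That is 3 commits.

3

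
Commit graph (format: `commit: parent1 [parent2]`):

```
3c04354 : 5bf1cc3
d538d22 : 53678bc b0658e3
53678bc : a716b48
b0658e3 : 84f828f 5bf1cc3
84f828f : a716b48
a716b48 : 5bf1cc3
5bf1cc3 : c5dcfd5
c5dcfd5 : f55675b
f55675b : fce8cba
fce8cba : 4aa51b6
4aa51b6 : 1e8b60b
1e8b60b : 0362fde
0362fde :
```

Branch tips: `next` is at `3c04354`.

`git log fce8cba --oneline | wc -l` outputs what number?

4

Walking parent pointers from fce8cba: reachable set = {0362fde, 1e8b60b, 4aa51b6, fce8cba}.
That is 4 commits.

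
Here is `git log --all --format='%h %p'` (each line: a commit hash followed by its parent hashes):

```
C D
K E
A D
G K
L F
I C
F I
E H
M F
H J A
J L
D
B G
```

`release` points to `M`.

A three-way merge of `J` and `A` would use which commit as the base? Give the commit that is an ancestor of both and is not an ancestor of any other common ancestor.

Ancestors of J: {C, D, F, I, J, L}.
Ancestors of A: {A, D}.
Common ancestors: {D}.
The only common ancestor is D, so it is the merge base.

D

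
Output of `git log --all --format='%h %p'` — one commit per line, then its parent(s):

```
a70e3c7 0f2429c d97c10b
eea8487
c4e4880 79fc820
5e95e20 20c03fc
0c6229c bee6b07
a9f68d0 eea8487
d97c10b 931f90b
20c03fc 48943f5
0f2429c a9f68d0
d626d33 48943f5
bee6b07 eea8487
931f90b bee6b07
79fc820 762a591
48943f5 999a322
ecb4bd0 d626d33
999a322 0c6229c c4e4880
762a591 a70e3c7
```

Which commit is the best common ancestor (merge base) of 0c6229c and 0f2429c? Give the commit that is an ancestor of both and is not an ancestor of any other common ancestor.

Ancestors of 0c6229c: {0c6229c, bee6b07, eea8487}.
Ancestors of 0f2429c: {0f2429c, a9f68d0, eea8487}.
Common ancestors: {eea8487}.
The only common ancestor is eea8487, so it is the merge base.

eea8487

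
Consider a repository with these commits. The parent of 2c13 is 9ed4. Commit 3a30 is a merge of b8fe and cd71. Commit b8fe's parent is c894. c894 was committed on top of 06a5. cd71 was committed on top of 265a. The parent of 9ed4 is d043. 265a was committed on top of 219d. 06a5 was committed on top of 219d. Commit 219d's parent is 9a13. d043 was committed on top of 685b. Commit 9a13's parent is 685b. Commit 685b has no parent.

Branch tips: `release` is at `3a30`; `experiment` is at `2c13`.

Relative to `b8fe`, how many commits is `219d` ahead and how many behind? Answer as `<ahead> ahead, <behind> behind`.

0 ahead, 3 behind

Reachable from 219d: {219d, 685b, 9a13}.
Reachable from b8fe: {06a5, 219d, 685b, 9a13, b8fe, c894}.
Only in 219d's history (ahead): {} — 0.
Only in b8fe's history (behind): {06a5, b8fe, c894} — 3.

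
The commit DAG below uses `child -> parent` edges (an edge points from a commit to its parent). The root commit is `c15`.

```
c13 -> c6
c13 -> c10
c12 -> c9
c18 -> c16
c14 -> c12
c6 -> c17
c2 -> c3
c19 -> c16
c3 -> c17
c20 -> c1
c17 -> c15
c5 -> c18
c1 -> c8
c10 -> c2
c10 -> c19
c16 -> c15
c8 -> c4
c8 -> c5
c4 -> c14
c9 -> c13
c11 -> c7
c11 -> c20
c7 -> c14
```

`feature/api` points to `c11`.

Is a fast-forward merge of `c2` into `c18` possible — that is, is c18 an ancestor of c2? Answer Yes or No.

A fast-forward from c18 to c2 is possible iff c18 is an ancestor of c2.
Ancestors of c2: {c15, c17, c2, c3}.
c18 is not among them, so fast-forward is not possible.

No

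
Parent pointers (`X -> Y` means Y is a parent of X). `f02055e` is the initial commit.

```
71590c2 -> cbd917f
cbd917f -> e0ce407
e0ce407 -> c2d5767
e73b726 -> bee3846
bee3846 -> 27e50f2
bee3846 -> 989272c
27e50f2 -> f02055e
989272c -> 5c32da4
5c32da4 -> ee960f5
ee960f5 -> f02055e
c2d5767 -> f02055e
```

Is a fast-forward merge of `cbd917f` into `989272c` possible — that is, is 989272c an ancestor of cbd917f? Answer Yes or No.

No

A fast-forward from 989272c to cbd917f is possible iff 989272c is an ancestor of cbd917f.
Ancestors of cbd917f: {c2d5767, cbd917f, e0ce407, f02055e}.
989272c is not among them, so fast-forward is not possible.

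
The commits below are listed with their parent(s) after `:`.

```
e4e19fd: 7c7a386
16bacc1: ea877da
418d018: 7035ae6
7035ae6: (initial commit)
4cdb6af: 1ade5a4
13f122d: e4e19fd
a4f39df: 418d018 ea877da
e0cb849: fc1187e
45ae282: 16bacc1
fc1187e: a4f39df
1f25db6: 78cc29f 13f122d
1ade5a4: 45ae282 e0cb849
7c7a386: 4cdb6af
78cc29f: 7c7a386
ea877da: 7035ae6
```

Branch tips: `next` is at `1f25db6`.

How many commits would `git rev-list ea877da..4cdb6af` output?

Reachable from 4cdb6af: {16bacc1, 1ade5a4, 418d018, 45ae282, 4cdb6af, 7035ae6, a4f39df, e0cb849, ea877da, fc1187e}.
Reachable from ea877da: {7035ae6, ea877da}.
In 4cdb6af's history but not ea877da's: {16bacc1, 1ade5a4, 418d018, 45ae282, 4cdb6af, a4f39df, e0cb849, fc1187e} — 8 commits.

8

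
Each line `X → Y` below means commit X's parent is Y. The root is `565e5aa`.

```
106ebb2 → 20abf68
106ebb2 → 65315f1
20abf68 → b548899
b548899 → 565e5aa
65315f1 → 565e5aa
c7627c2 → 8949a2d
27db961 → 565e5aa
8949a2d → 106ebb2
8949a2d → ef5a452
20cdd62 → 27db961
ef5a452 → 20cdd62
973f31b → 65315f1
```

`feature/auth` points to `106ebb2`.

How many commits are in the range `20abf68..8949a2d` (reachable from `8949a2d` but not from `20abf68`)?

Reachable from 8949a2d: {106ebb2, 20abf68, 20cdd62, 27db961, 565e5aa, 65315f1, 8949a2d, b548899, ef5a452}.
Reachable from 20abf68: {20abf68, 565e5aa, b548899}.
In 8949a2d's history but not 20abf68's: {106ebb2, 20cdd62, 27db961, 65315f1, 8949a2d, ef5a452} — 6 commits.

6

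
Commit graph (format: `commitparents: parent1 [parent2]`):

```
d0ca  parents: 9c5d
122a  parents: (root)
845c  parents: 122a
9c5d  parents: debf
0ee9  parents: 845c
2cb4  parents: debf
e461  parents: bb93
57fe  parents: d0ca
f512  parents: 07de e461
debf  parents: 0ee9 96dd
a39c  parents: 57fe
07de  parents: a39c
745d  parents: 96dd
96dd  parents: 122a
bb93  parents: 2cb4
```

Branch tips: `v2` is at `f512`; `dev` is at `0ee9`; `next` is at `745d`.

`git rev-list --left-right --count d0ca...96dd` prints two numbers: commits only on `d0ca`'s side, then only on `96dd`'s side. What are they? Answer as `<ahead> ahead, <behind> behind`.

Reachable from d0ca: {0ee9, 122a, 845c, 96dd, 9c5d, d0ca, debf}.
Reachable from 96dd: {122a, 96dd}.
Only in d0ca's history (ahead): {0ee9, 845c, 9c5d, d0ca, debf} — 5.
Only in 96dd's history (behind): {} — 0.

5 ahead, 0 behind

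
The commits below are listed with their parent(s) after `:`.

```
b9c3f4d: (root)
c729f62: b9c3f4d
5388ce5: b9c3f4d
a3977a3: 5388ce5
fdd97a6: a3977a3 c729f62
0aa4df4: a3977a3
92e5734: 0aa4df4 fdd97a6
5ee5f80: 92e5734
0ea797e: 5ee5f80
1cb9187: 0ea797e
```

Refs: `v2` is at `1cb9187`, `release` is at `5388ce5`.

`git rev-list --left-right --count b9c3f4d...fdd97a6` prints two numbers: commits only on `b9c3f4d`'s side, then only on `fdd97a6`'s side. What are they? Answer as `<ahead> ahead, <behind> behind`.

Reachable from b9c3f4d: {b9c3f4d}.
Reachable from fdd97a6: {5388ce5, a3977a3, b9c3f4d, c729f62, fdd97a6}.
Only in b9c3f4d's history (ahead): {} — 0.
Only in fdd97a6's history (behind): {5388ce5, a3977a3, c729f62, fdd97a6} — 4.

0 ahead, 4 behind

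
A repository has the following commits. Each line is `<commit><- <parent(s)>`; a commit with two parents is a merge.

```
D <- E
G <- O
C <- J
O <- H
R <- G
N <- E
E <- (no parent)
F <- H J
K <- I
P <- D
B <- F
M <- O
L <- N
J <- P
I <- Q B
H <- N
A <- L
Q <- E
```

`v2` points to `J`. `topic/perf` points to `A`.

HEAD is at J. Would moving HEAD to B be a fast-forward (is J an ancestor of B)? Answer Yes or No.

A fast-forward from J to B is possible iff J is an ancestor of B.
Ancestors of B: {B, D, E, F, H, J, N, P}.
J is among them, so fast-forward is possible.

Yes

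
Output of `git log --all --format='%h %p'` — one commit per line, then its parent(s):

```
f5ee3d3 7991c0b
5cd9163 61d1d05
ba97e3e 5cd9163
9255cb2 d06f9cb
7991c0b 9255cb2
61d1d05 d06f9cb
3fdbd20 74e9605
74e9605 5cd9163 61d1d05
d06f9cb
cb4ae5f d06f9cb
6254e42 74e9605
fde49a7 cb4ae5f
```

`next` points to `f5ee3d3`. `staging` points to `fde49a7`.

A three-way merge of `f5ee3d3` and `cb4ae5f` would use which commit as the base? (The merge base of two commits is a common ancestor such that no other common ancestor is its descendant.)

d06f9cb

Ancestors of f5ee3d3: {7991c0b, 9255cb2, d06f9cb, f5ee3d3}.
Ancestors of cb4ae5f: {cb4ae5f, d06f9cb}.
Common ancestors: {d06f9cb}.
The only common ancestor is d06f9cb, so it is the merge base.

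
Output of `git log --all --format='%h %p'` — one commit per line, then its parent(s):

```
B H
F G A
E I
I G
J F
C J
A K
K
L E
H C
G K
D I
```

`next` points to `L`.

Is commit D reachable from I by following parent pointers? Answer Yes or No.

Ancestors of I: {G, I, K}.
D is not in that set, so it is not an ancestor of I.

No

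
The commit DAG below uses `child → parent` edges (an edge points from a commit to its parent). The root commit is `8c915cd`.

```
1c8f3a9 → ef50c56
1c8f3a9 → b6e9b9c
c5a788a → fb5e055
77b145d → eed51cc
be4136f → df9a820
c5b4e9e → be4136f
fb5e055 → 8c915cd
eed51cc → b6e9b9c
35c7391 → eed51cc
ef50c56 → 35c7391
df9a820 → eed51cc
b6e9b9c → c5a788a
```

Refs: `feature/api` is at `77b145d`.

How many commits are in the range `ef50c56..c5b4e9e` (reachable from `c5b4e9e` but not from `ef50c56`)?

Reachable from c5b4e9e: {8c915cd, b6e9b9c, be4136f, c5a788a, c5b4e9e, df9a820, eed51cc, fb5e055}.
Reachable from ef50c56: {35c7391, 8c915cd, b6e9b9c, c5a788a, eed51cc, ef50c56, fb5e055}.
In c5b4e9e's history but not ef50c56's: {be4136f, c5b4e9e, df9a820} — 3 commits.

3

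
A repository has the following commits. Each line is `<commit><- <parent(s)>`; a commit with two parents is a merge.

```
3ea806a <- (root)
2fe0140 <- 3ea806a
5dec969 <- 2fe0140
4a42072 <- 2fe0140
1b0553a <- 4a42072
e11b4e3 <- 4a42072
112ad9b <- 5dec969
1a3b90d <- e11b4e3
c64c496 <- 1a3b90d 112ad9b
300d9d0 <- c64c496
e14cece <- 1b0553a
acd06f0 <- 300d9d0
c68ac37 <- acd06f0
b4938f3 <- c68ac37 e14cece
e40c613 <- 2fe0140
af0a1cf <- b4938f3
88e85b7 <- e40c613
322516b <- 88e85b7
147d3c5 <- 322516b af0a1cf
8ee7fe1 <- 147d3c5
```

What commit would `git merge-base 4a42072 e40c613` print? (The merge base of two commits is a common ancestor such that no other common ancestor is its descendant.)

2fe0140

Ancestors of 4a42072: {2fe0140, 3ea806a, 4a42072}.
Ancestors of e40c613: {2fe0140, 3ea806a, e40c613}.
Common ancestors: {2fe0140, 3ea806a}.
Among these, 2fe0140 is not an ancestor of any other common ancestor — it is the merge base.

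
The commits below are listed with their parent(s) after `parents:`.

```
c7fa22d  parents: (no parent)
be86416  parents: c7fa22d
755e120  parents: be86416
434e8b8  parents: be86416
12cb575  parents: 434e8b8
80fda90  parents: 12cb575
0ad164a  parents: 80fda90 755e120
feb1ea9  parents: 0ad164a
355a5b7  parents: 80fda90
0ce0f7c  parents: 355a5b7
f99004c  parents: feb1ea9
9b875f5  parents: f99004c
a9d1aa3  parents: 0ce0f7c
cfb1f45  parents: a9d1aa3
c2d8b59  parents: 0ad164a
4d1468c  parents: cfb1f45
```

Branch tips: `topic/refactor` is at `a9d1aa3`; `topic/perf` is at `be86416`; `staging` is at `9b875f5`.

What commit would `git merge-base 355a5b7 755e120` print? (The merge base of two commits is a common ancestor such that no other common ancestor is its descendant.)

be86416

Ancestors of 355a5b7: {12cb575, 355a5b7, 434e8b8, 80fda90, be86416, c7fa22d}.
Ancestors of 755e120: {755e120, be86416, c7fa22d}.
Common ancestors: {be86416, c7fa22d}.
Among these, be86416 is not an ancestor of any other common ancestor — it is the merge base.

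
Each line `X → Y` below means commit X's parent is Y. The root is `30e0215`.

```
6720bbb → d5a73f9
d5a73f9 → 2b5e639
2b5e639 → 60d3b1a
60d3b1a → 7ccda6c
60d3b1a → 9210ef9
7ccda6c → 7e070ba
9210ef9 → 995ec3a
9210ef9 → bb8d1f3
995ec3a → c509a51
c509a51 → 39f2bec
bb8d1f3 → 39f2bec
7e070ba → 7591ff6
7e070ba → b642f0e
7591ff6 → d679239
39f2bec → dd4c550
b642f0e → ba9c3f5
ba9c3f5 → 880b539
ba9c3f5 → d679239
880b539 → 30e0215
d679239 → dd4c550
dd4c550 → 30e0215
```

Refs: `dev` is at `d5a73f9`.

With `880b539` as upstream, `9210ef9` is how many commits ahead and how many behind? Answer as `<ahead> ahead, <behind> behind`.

Reachable from 9210ef9: {30e0215, 39f2bec, 9210ef9, 995ec3a, bb8d1f3, c509a51, dd4c550}.
Reachable from 880b539: {30e0215, 880b539}.
Only in 9210ef9's history (ahead): {39f2bec, 9210ef9, 995ec3a, bb8d1f3, c509a51, dd4c550} — 6.
Only in 880b539's history (behind): {880b539} — 1.

6 ahead, 1 behind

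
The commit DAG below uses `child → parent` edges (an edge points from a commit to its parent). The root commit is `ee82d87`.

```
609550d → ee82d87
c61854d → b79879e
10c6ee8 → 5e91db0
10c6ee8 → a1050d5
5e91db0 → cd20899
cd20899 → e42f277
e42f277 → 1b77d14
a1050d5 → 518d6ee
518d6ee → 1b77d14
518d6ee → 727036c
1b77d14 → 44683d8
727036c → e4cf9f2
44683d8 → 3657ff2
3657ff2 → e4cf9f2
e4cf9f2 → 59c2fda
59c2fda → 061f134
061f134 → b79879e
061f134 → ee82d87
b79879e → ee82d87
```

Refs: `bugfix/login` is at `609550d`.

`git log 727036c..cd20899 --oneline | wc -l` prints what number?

Reachable from cd20899: {061f134, 1b77d14, 3657ff2, 44683d8, 59c2fda, b79879e, cd20899, e42f277, e4cf9f2, ee82d87}.
Reachable from 727036c: {061f134, 59c2fda, 727036c, b79879e, e4cf9f2, ee82d87}.
In cd20899's history but not 727036c's: {1b77d14, 3657ff2, 44683d8, cd20899, e42f277} — 5 commits.

5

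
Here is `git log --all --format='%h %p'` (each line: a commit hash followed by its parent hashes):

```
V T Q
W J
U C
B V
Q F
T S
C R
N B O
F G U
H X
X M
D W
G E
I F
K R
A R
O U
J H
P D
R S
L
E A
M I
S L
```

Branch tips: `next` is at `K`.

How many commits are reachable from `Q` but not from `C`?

6

Reachable from Q: {A, C, E, F, G, L, Q, R, S, U}.
Reachable from C: {C, L, R, S}.
In Q's history but not C's: {A, E, F, G, Q, U} — 6 commits.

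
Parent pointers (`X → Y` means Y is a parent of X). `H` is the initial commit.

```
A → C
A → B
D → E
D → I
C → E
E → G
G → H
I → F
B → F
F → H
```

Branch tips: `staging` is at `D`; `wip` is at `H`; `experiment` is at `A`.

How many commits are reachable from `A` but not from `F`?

Reachable from A: {A, B, C, E, F, G, H}.
Reachable from F: {F, H}.
In A's history but not F's: {A, B, C, E, G} — 5 commits.

5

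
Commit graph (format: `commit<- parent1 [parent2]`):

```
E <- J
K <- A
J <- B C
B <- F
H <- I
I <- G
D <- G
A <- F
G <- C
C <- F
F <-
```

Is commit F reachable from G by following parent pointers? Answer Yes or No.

Yes

Ancestors of G (commits reachable by following parents): {C, F, G}.
F is in that set, so it is an ancestor of G.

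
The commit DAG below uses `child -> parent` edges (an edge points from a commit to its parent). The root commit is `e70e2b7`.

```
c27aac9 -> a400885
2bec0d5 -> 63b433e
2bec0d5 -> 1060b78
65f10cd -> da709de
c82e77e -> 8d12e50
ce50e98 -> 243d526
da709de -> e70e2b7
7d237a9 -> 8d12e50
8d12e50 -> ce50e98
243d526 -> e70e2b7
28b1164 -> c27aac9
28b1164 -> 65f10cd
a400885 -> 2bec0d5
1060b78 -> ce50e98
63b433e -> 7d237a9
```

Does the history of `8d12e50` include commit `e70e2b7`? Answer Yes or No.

Ancestors of 8d12e50 (commits reachable by following parents): {243d526, 8d12e50, ce50e98, e70e2b7}.
e70e2b7 is in that set, so it is an ancestor of 8d12e50.

Yes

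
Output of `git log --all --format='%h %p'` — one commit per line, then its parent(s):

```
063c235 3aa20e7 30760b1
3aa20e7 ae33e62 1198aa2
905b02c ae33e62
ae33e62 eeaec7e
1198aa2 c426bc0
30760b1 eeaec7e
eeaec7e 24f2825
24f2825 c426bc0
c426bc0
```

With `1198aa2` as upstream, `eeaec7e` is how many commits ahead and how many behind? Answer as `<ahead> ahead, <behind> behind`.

Reachable from eeaec7e: {24f2825, c426bc0, eeaec7e}.
Reachable from 1198aa2: {1198aa2, c426bc0}.
Only in eeaec7e's history (ahead): {24f2825, eeaec7e} — 2.
Only in 1198aa2's history (behind): {1198aa2} — 1.

2 ahead, 1 behind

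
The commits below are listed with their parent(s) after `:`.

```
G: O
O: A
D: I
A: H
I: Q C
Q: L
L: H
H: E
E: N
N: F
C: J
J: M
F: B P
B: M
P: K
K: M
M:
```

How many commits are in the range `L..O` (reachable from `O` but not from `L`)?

Reachable from O: {A, B, E, F, H, K, M, N, O, P}.
Reachable from L: {B, E, F, H, K, L, M, N, P}.
In O's history but not L's: {A, O} — 2 commits.

2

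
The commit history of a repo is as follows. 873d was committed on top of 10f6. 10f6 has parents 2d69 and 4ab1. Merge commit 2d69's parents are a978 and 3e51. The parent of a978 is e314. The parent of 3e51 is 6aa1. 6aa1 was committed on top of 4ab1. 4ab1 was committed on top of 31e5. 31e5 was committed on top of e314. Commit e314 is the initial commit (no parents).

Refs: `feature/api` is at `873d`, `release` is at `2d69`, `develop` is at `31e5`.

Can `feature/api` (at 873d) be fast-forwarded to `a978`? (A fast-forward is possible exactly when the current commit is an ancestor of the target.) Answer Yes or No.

A fast-forward from 873d to a978 is possible iff 873d is an ancestor of a978.
Ancestors of a978: {a978, e314}.
873d is not among them, so fast-forward is not possible.

No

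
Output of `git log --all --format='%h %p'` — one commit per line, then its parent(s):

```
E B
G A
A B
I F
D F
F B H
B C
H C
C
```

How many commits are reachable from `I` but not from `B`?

3

Reachable from I: {B, C, F, H, I}.
Reachable from B: {B, C}.
In I's history but not B's: {F, H, I} — 3 commits.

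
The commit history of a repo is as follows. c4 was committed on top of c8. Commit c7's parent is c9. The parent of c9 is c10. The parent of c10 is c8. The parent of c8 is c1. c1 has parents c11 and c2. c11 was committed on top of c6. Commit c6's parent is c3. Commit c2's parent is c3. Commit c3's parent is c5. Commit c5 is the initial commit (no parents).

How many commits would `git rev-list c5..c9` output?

8

Reachable from c9: {c1, c10, c11, c2, c3, c5, c6, c8, c9}.
Reachable from c5: {c5}.
In c9's history but not c5's: {c1, c10, c11, c2, c3, c6, c8, c9} — 8 commits.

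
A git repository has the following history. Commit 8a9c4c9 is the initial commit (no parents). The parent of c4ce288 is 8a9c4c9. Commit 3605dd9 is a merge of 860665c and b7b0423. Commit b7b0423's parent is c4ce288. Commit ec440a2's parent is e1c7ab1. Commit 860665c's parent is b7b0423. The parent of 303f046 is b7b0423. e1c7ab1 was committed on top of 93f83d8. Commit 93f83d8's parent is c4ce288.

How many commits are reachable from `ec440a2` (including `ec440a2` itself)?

5

Walking parent pointers from ec440a2: reachable set = {8a9c4c9, 93f83d8, c4ce288, e1c7ab1, ec440a2}.
That is 5 commits.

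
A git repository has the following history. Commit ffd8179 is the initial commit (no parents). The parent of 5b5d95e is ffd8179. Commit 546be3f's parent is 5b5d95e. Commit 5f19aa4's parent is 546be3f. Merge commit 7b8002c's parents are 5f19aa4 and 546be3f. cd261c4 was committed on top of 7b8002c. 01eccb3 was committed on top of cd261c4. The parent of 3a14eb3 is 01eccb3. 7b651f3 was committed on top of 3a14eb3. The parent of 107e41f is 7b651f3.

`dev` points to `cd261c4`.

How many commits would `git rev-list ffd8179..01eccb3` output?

Reachable from 01eccb3: {01eccb3, 546be3f, 5b5d95e, 5f19aa4, 7b8002c, cd261c4, ffd8179}.
Reachable from ffd8179: {ffd8179}.
In 01eccb3's history but not ffd8179's: {01eccb3, 546be3f, 5b5d95e, 5f19aa4, 7b8002c, cd261c4} — 6 commits.

6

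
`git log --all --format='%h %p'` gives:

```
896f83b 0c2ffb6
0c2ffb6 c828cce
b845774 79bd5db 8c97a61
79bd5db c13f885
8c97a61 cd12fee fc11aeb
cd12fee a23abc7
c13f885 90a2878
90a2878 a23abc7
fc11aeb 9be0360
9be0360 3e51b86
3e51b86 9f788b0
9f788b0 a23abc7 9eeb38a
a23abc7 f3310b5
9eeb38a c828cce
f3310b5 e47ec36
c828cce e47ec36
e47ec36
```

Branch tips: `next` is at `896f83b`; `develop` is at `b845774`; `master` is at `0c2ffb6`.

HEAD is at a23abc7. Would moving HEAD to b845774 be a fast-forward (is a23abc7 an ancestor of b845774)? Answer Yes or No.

A fast-forward from a23abc7 to b845774 is possible iff a23abc7 is an ancestor of b845774.
Ancestors of b845774: {3e51b86, 79bd5db, 8c97a61, 90a2878, 9be0360, 9eeb38a, 9f788b0, a23abc7, b845774, c13f885, c828cce, cd12fee, e47ec36, f3310b5, fc11aeb}.
a23abc7 is among them, so fast-forward is possible.

Yes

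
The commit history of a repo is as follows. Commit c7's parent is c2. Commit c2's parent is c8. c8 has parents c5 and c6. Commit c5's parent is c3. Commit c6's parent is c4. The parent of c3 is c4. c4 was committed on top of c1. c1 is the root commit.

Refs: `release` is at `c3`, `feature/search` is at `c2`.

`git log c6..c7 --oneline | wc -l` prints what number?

Reachable from c7: {c1, c2, c3, c4, c5, c6, c7, c8}.
Reachable from c6: {c1, c4, c6}.
In c7's history but not c6's: {c2, c3, c5, c7, c8} — 5 commits.

5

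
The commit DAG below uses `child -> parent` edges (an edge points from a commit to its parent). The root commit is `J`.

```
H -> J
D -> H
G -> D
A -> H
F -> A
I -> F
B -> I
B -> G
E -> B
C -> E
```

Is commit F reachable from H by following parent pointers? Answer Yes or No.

No

Ancestors of H: {H, J}.
F is not in that set, so it is not an ancestor of H.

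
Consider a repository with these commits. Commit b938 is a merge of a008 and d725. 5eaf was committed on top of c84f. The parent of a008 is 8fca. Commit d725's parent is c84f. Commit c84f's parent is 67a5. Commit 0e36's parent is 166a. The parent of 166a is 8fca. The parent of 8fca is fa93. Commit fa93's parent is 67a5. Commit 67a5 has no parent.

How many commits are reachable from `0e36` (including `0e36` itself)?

5

Walking parent pointers from 0e36: reachable set = {0e36, 166a, 67a5, 8fca, fa93}.
That is 5 commits.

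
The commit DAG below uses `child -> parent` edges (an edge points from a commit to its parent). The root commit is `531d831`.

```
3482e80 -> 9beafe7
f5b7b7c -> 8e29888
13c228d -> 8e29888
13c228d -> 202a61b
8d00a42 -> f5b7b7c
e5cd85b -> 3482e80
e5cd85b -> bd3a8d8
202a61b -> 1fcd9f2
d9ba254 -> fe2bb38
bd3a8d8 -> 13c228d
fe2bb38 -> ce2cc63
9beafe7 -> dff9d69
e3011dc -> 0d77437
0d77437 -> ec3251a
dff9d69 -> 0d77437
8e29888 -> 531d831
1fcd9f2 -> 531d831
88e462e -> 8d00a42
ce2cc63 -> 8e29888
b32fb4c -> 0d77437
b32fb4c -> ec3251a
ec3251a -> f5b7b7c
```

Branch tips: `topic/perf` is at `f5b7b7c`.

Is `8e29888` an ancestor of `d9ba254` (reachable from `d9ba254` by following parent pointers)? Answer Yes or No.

Yes

Ancestors of d9ba254 (commits reachable by following parents): {531d831, 8e29888, ce2cc63, d9ba254, fe2bb38}.
8e29888 is in that set, so it is an ancestor of d9ba254.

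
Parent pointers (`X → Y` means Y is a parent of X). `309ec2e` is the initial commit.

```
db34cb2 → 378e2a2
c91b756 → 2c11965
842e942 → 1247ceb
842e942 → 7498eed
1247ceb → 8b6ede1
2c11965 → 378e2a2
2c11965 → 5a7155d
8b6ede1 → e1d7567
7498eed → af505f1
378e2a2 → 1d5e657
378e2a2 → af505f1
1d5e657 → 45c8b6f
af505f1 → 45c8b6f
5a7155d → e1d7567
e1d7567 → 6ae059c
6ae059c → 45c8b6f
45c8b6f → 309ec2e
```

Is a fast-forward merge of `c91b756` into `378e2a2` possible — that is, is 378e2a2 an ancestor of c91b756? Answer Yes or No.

A fast-forward from 378e2a2 to c91b756 is possible iff 378e2a2 is an ancestor of c91b756.
Ancestors of c91b756: {1d5e657, 2c11965, 309ec2e, 378e2a2, 45c8b6f, 5a7155d, 6ae059c, af505f1, c91b756, e1d7567}.
378e2a2 is among them, so fast-forward is possible.

Yes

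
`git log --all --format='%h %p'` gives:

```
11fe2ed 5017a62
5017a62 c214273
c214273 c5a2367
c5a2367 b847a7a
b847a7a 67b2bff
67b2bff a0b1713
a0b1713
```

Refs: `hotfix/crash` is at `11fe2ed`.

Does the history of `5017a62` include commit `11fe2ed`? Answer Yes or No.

No

Ancestors of 5017a62: {5017a62, 67b2bff, a0b1713, b847a7a, c214273, c5a2367}.
11fe2ed is not in that set, so it is not an ancestor of 5017a62.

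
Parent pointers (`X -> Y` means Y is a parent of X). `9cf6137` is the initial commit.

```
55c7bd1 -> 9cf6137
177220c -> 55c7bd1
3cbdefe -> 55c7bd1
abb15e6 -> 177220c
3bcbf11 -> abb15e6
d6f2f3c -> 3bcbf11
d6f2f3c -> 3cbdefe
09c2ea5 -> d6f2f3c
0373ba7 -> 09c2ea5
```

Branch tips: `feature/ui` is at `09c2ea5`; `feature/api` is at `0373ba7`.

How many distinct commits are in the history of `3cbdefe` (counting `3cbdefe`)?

Walking parent pointers from 3cbdefe: reachable set = {3cbdefe, 55c7bd1, 9cf6137}.
That is 3 commits.

3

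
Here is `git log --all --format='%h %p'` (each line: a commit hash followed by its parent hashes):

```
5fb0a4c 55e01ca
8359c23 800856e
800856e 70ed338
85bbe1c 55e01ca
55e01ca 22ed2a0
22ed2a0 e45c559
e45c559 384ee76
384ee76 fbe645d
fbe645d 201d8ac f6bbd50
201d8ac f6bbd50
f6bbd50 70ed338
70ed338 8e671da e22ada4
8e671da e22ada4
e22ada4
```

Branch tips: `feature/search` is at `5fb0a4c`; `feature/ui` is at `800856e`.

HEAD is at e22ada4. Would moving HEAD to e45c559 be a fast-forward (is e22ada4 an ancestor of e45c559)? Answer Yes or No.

A fast-forward from e22ada4 to e45c559 is possible iff e22ada4 is an ancestor of e45c559.
Ancestors of e45c559: {201d8ac, 384ee76, 70ed338, 8e671da, e22ada4, e45c559, f6bbd50, fbe645d}.
e22ada4 is among them, so fast-forward is possible.

Yes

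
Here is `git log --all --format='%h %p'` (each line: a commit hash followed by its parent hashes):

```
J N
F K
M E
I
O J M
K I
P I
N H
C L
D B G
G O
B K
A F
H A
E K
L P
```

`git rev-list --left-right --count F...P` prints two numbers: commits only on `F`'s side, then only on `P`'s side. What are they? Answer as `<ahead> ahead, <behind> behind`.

Reachable from F: {F, I, K}.
Reachable from P: {I, P}.
Only in F's history (ahead): {F, K} — 2.
Only in P's history (behind): {P} — 1.

2 ahead, 1 behind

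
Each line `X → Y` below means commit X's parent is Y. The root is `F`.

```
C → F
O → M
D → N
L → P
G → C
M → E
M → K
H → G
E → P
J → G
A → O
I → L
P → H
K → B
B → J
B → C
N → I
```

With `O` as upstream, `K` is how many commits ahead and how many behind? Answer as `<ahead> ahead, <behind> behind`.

Reachable from K: {B, C, F, G, J, K}.
Reachable from O: {B, C, E, F, G, H, J, K, M, O, P}.
Only in K's history (ahead): {} — 0.
Only in O's history (behind): {E, H, M, O, P} — 5.

0 ahead, 5 behind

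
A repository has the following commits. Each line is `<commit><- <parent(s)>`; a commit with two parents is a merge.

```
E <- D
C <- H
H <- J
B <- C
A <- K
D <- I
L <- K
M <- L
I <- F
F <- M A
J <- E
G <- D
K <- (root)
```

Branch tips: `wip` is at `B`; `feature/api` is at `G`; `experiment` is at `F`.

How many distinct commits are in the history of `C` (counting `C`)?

11

Walking parent pointers from C: reachable set = {A, C, D, E, F, H, I, J, K, L, M}.
That is 11 commits.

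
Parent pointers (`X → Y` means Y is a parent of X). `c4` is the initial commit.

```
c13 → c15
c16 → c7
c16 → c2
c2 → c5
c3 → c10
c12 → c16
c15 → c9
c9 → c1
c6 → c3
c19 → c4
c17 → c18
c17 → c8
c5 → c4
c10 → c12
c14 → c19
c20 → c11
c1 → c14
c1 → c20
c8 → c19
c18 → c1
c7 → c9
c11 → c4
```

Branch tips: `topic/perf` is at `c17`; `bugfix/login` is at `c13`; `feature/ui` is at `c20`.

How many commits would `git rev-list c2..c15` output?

Reachable from c15: {c1, c11, c14, c15, c19, c20, c4, c9}.
Reachable from c2: {c2, c4, c5}.
In c15's history but not c2's: {c1, c11, c14, c15, c19, c20, c9} — 7 commits.

7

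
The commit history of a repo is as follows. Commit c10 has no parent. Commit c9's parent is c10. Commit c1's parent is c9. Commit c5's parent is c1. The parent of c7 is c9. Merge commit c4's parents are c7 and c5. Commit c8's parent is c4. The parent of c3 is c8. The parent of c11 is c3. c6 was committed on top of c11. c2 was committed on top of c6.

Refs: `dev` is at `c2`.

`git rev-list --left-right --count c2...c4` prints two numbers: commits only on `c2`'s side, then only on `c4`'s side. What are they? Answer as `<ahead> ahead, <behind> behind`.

5 ahead, 0 behind

Reachable from c2: {c1, c10, c11, c2, c3, c4, c5, c6, c7, c8, c9}.
Reachable from c4: {c1, c10, c4, c5, c7, c9}.
Only in c2's history (ahead): {c11, c2, c3, c6, c8} — 5.
Only in c4's history (behind): {} — 0.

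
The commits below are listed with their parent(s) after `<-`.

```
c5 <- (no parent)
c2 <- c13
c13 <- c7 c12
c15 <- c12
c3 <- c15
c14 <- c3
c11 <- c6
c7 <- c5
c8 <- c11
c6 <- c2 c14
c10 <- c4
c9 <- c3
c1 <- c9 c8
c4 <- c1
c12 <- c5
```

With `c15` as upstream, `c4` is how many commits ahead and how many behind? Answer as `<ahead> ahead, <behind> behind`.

11 ahead, 0 behind

Reachable from c4: {c1, c11, c12, c13, c14, c15, c2, c3, c4, c5, c6, c7, c8, c9}.
Reachable from c15: {c12, c15, c5}.
Only in c4's history (ahead): {c1, c11, c13, c14, c2, c3, c4, c6, c7, c8, c9} — 11.
Only in c15's history (behind): {} — 0.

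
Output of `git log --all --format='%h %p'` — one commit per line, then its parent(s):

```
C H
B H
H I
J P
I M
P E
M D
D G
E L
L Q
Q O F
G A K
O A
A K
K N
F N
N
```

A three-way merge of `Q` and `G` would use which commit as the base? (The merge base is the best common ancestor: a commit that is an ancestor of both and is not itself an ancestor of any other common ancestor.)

A

Ancestors of Q: {A, F, K, N, O, Q}.
Ancestors of G: {A, G, K, N}.
Common ancestors: {A, K, N}.
Among these, A is not an ancestor of any other common ancestor — it is the merge base.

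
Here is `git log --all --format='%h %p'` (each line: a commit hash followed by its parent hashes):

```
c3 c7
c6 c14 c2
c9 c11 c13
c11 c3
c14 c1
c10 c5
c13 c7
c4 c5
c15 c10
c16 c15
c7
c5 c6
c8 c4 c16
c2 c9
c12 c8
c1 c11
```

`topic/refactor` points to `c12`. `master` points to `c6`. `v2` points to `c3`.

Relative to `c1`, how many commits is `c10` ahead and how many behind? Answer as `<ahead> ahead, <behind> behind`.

Reachable from c10: {c1, c10, c11, c13, c14, c2, c3, c5, c6, c7, c9}.
Reachable from c1: {c1, c11, c3, c7}.
Only in c10's history (ahead): {c10, c13, c14, c2, c5, c6, c9} — 7.
Only in c1's history (behind): {} — 0.

7 ahead, 0 behind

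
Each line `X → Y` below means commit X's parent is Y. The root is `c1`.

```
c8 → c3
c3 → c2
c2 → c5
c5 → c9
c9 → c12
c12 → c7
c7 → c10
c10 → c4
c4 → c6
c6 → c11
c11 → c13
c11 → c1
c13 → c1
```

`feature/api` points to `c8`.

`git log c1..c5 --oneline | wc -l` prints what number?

9

Reachable from c5: {c1, c10, c11, c12, c13, c4, c5, c6, c7, c9}.
Reachable from c1: {c1}.
In c5's history but not c1's: {c10, c11, c12, c13, c4, c5, c6, c7, c9} — 9 commits.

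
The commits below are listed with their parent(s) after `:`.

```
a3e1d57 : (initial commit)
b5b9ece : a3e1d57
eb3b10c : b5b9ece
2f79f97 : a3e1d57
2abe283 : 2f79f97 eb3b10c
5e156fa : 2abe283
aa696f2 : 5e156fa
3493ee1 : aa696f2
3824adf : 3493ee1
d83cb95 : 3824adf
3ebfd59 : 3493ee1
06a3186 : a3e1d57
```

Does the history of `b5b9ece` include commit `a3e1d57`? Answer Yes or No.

Yes

Ancestors of b5b9ece (commits reachable by following parents): {a3e1d57, b5b9ece}.
a3e1d57 is in that set, so it is an ancestor of b5b9ece.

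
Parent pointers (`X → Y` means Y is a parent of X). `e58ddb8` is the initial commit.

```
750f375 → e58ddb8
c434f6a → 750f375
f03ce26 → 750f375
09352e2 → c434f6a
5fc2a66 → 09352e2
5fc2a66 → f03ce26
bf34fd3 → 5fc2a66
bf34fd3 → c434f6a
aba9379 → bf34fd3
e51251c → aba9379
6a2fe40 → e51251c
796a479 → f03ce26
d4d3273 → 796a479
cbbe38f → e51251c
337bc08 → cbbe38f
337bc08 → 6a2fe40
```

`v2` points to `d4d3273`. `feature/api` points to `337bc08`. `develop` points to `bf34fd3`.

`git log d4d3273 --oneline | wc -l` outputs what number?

5

Walking parent pointers from d4d3273: reachable set = {750f375, 796a479, d4d3273, e58ddb8, f03ce26}.
That is 5 commits.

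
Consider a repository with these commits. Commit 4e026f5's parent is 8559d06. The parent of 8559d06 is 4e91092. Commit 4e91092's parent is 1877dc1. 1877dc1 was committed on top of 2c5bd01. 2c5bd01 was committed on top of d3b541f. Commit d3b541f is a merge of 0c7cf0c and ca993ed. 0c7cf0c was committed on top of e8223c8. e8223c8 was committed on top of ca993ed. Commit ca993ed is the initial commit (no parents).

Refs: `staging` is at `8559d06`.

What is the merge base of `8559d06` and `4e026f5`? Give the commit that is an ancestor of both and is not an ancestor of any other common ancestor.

8559d06

Ancestors of 8559d06: {0c7cf0c, 1877dc1, 2c5bd01, 4e91092, 8559d06, ca993ed, d3b541f, e8223c8}.
Ancestors of 4e026f5: {0c7cf0c, 1877dc1, 2c5bd01, 4e026f5, 4e91092, 8559d06, ca993ed, d3b541f, e8223c8}.
Common ancestors: {0c7cf0c, 1877dc1, 2c5bd01, 4e91092, 8559d06, ca993ed, d3b541f, e8223c8}.
Among these, 8559d06 is not an ancestor of any other common ancestor — it is the merge base.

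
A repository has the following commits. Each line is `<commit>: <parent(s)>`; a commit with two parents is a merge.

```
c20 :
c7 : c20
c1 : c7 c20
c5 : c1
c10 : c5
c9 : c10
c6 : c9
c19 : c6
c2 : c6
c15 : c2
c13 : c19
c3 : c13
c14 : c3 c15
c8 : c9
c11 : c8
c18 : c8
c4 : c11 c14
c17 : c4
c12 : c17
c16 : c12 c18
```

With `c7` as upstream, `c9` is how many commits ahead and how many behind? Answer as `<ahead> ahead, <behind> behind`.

Reachable from c9: {c1, c10, c20, c5, c7, c9}.
Reachable from c7: {c20, c7}.
Only in c9's history (ahead): {c1, c10, c5, c9} — 4.
Only in c7's history (behind): {} — 0.

4 ahead, 0 behind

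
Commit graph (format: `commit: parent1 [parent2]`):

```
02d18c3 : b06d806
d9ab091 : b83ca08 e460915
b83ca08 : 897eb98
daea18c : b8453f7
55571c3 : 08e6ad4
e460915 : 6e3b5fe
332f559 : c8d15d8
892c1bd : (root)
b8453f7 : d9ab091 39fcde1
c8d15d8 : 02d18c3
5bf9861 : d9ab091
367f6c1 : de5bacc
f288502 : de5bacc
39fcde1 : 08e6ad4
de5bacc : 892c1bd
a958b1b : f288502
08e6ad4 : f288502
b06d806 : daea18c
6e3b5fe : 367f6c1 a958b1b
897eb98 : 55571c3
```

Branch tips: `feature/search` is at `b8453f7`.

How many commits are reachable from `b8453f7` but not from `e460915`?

Reachable from b8453f7: {08e6ad4, 367f6c1, 39fcde1, 55571c3, 6e3b5fe, 892c1bd, 897eb98, a958b1b, b83ca08, b8453f7, d9ab091, de5bacc, e460915, f288502}.
Reachable from e460915: {367f6c1, 6e3b5fe, 892c1bd, a958b1b, de5bacc, e460915, f288502}.
In b8453f7's history but not e460915's: {08e6ad4, 39fcde1, 55571c3, 897eb98, b83ca08, b8453f7, d9ab091} — 7 commits.

7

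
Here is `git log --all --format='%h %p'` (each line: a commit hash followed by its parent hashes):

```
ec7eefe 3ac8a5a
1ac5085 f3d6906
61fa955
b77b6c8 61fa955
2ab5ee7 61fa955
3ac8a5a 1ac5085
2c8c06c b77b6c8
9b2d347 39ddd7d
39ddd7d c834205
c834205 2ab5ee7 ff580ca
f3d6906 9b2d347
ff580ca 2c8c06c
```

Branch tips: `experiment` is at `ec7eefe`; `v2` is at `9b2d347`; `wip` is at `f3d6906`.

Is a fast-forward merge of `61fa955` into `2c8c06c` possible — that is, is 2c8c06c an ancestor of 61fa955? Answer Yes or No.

No

A fast-forward from 2c8c06c to 61fa955 is possible iff 2c8c06c is an ancestor of 61fa955.
Ancestors of 61fa955: {61fa955}.
2c8c06c is not among them, so fast-forward is not possible.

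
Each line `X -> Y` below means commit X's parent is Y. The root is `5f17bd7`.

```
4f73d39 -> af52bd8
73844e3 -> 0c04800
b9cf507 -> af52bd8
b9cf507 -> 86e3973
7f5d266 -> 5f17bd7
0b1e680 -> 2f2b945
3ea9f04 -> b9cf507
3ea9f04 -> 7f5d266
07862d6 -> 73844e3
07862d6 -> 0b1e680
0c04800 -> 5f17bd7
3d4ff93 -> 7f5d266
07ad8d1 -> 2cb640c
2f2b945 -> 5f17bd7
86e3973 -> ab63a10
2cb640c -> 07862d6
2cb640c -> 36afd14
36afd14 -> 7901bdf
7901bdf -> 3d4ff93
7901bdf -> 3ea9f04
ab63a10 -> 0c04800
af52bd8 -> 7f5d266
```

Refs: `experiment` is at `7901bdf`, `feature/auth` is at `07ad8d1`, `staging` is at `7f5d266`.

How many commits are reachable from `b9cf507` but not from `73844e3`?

5

Reachable from b9cf507: {0c04800, 5f17bd7, 7f5d266, 86e3973, ab63a10, af52bd8, b9cf507}.
Reachable from 73844e3: {0c04800, 5f17bd7, 73844e3}.
In b9cf507's history but not 73844e3's: {7f5d266, 86e3973, ab63a10, af52bd8, b9cf507} — 5 commits.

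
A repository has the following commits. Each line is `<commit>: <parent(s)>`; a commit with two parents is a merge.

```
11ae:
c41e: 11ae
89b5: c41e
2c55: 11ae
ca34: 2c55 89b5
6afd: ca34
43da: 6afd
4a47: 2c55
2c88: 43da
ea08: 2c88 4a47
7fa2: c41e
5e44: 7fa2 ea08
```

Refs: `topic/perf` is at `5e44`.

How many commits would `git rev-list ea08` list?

Walking parent pointers from ea08: reachable set = {11ae, 2c55, 2c88, 43da, 4a47, 6afd, 89b5, c41e, ca34, ea08}.
That is 10 commits.

10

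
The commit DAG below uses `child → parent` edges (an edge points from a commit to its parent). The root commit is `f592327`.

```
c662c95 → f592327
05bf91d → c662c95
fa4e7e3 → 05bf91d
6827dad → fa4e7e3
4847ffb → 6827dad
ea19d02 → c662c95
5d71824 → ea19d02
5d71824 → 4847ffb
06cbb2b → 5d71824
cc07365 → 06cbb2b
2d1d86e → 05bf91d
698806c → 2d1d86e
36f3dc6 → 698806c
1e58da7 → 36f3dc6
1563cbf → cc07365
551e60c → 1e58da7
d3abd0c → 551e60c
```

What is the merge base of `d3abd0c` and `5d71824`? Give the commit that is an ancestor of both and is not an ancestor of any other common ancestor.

05bf91d

Ancestors of d3abd0c: {05bf91d, 1e58da7, 2d1d86e, 36f3dc6, 551e60c, 698806c, c662c95, d3abd0c, f592327}.
Ancestors of 5d71824: {05bf91d, 4847ffb, 5d71824, 6827dad, c662c95, ea19d02, f592327, fa4e7e3}.
Common ancestors: {05bf91d, c662c95, f592327}.
Among these, 05bf91d is not an ancestor of any other common ancestor — it is the merge base.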